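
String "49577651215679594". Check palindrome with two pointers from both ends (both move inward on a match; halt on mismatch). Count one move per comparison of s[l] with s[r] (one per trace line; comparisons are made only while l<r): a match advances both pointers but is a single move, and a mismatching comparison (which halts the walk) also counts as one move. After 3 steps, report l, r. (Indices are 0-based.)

l=3, r=13

l=0 r=16: '4'=='4', l++,r--
l=1 r=15: '9'=='9', l++,r--
l=2 r=14: '5'=='5', l++,r--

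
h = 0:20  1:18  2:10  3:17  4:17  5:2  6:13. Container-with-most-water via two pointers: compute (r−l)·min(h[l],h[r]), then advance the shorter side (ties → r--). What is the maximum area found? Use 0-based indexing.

[0,6] min(20,13)*6=78 best=78 * → r--
[0,5] min(20,2)*5=10 best=78 → r--
[0,4] min(20,17)*4=68 best=78 → r--
[0,3] min(20,17)*3=51 best=78 → r--
[0,2] min(20,10)*2=20 best=78 → r--
[0,1] min(20,18)*1=18 best=78 → r--

max area = 78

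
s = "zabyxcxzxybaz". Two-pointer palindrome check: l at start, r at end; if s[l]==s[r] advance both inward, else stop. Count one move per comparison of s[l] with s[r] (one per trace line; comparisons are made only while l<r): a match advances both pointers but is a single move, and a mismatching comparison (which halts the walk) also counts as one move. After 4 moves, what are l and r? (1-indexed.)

l=5, r=9

[1,13] 'z'=='z' → l++,r--
[2,12] 'a'=='a' → l++,r--
[3,11] 'b'=='b' → l++,r--
[4,10] 'y'=='y' → l++,r--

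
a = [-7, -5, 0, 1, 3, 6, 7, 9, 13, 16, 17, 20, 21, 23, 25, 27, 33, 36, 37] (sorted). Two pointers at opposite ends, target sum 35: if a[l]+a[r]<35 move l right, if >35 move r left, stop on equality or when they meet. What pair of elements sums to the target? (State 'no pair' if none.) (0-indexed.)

no pair

[0,18] -7+37=30 <35 → l++
[1,18] -5+37=32 <35 → l++
[2,18] 0+37=37 >35 → r--
[2,17] 0+36=36 >35 → r--
[2,16] 0+33=33 <35 → l++
[3,16] 1+33=34 <35 → l++
[4,16] 3+33=36 >35 → r--
[4,15] 3+27=30 <35 → l++
[5,15] 6+27=33 <35 → l++
[6,15] 7+27=34 <35 → l++
[7,15] 9+27=36 >35 → r--
[7,14] 9+25=34 <35 → l++
[8,14] 13+25=38 >35 → r--
[8,13] 13+23=36 >35 → r--
[8,12] 13+21=34 <35 → l++
[9,12] 16+21=37 >35 → r--
[9,11] 16+20=36 >35 → r--
[9,10] 16+17=33 <35 → l++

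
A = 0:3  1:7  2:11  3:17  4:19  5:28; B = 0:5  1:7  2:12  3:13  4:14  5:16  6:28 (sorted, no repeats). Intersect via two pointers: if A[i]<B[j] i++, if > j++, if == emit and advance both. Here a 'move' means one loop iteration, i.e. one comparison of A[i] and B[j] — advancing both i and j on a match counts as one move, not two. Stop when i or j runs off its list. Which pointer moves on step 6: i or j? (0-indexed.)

j

i=0 j=0: 3<5, i++
i=1 j=0: 7>5, j++
i=1 j=1: 7==7 emit, i++,j++
i=2 j=2: 11<12, i++
i=3 j=2: 17>12, j++
i=3 j=3: 17>13, j++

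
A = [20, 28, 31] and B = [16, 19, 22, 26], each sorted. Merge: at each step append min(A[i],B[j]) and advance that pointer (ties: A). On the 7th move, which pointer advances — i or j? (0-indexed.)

i

i=0 j=0: A[i]=20>B[j]=16 take 16, j++
i=0 j=1: A[i]=20>B[j]=19 take 19, j++
i=0 j=2: A[i]=20<=B[j]=22 take 20, i++
i=1 j=2: A[i]=28>B[j]=22 take 22, j++
i=1 j=3: A[i]=28>B[j]=26 take 26, j++
i=1 j=4: B done, take A[i]=28, i++
i=2 j=4: B done, take A[i]=31, i++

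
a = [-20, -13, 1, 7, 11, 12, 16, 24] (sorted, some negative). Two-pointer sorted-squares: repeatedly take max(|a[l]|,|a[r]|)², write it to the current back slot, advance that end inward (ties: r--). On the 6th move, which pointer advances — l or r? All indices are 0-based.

r

[0,7] |-20|<=|24| out[7]=576 → r--
[0,6] |-20|>|16| out[6]=400 → l++
[1,6] |-13|<=|16| out[5]=256 → r--
[1,5] |-13|>|12| out[4]=169 → l++
[2,5] |1|<=|12| out[3]=144 → r--
[2,4] |1|<=|11| out[2]=121 → r--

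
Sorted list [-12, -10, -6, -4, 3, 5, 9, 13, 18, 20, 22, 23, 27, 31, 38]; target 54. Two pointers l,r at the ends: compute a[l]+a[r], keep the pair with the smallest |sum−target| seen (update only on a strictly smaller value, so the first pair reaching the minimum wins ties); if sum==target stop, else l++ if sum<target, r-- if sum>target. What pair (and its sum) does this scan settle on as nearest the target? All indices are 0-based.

pair (23, 31) with sum 54 (|Δ|=0)

l=0 r=14: -12+38=26 d=28 *, l++
l=1 r=14: -10+38=28 d=26 *, l++
l=2 r=14: -6+38=32 d=22 *, l++
l=3 r=14: -4+38=34 d=20 *, l++
l=4 r=14: 3+38=41 d=13 *, l++
l=5 r=14: 5+38=43 d=11 *, l++
l=6 r=14: 9+38=47 d=7 *, l++
l=7 r=14: 13+38=51 d=3 *, l++
l=8 r=14: 18+38=56 d=2 *, r--
l=8 r=13: 18+31=49 d=5, l++
l=9 r=13: 20+31=51 d=3, l++
l=10 r=13: 22+31=53 d=1 *, l++
l=11 r=13: 23+31=54 d=0 *, stop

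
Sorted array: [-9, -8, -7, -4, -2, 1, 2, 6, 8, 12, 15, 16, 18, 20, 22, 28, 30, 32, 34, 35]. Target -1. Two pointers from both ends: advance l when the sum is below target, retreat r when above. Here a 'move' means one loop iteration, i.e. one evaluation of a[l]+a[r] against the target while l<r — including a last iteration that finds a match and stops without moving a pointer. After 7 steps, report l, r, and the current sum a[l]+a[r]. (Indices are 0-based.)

l=0, r=12, sum=9

l=0 r=19: -9+35=26 >-1, r--
l=0 r=18: -9+34=25 >-1, r--
l=0 r=17: -9+32=23 >-1, r--
l=0 r=16: -9+30=21 >-1, r--
l=0 r=15: -9+28=19 >-1, r--
l=0 r=14: -9+22=13 >-1, r--
l=0 r=13: -9+20=11 >-1, r--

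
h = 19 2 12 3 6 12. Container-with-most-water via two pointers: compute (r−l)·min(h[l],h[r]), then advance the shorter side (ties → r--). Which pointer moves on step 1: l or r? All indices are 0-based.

r

[0,5] min(19,12)*5=60 best=60 * → r--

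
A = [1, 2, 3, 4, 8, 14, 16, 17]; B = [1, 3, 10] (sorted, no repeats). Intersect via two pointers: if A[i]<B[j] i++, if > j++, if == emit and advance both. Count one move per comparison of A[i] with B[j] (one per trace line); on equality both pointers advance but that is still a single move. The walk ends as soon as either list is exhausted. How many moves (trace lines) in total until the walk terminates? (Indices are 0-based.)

6 moves

i=0 j=0: 1==1 emit, i++,j++
i=1 j=1: 2<3, i++
i=2 j=1: 3==3 emit, i++,j++
i=3 j=2: 4<10, i++
i=4 j=2: 8<10, i++
i=5 j=2: 14>10, j++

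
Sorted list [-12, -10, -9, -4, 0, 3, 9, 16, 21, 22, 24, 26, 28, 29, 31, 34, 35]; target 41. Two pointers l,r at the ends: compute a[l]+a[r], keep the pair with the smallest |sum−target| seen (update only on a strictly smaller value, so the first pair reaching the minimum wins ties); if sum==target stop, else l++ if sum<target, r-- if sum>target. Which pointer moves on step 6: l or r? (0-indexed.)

l=0 r=16: -12+35=23 d=18 *, l++
l=1 r=16: -10+35=25 d=16 *, l++
l=2 r=16: -9+35=26 d=15 *, l++
l=3 r=16: -4+35=31 d=10 *, l++
l=4 r=16: 0+35=35 d=6 *, l++
l=5 r=16: 3+35=38 d=3 *, l++

l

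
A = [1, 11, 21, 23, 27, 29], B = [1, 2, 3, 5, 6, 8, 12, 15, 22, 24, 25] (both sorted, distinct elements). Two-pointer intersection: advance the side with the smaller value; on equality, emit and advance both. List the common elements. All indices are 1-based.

intersection = [1]

i=1 j=1: 1==1 emit, i++,j++
i=2 j=2: 11>2, j++
i=2 j=3: 11>3, j++
i=2 j=4: 11>5, j++
i=2 j=5: 11>6, j++
i=2 j=6: 11>8, j++
i=2 j=7: 11<12, i++
i=3 j=7: 21>12, j++
i=3 j=8: 21>15, j++
i=3 j=9: 21<22, i++
i=4 j=9: 23>22, j++
i=4 j=10: 23<24, i++
i=5 j=10: 27>24, j++
i=5 j=11: 27>25, j++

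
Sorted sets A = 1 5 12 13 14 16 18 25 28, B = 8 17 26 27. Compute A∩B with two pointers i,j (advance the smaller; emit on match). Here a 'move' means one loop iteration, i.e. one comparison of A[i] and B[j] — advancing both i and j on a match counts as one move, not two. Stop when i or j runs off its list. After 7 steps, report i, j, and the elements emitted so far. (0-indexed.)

i=6, j=1, emitted=[]

i=0 j=0: 1<8, i++
i=1 j=0: 5<8, i++
i=2 j=0: 12>8, j++
i=2 j=1: 12<17, i++
i=3 j=1: 13<17, i++
i=4 j=1: 14<17, i++
i=5 j=1: 16<17, i++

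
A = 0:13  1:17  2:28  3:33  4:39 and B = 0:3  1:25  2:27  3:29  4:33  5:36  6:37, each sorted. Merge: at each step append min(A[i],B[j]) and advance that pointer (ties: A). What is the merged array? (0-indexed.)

i=0 j=0: A[i]=13>B[j]=3 take 3, j++
i=0 j=1: A[i]=13<=B[j]=25 take 13, i++
i=1 j=1: A[i]=17<=B[j]=25 take 17, i++
i=2 j=1: A[i]=28>B[j]=25 take 25, j++
i=2 j=2: A[i]=28>B[j]=27 take 27, j++
i=2 j=3: A[i]=28<=B[j]=29 take 28, i++
i=3 j=3: A[i]=33>B[j]=29 take 29, j++
i=3 j=4: A[i]=33<=B[j]=33 take 33, i++
i=4 j=4: A[i]=39>B[j]=33 take 33, j++
i=4 j=5: A[i]=39>B[j]=36 take 36, j++
i=4 j=6: A[i]=39>B[j]=37 take 37, j++
i=4 j=7: B done, take A[i]=39, i++

[3, 13, 17, 25, 27, 28, 29, 33, 33, 36, 37, 39]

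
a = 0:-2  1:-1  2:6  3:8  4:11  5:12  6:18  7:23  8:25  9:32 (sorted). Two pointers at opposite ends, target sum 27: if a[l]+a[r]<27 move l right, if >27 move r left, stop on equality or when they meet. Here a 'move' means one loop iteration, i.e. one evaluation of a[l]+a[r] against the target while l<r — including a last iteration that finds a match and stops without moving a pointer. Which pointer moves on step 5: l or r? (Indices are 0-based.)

[0,9] -2+32=30 >27 → r--
[0,8] -2+25=23 <27 → l++
[1,8] -1+25=24 <27 → l++
[2,8] 6+25=31 >27 → r--
[2,7] 6+23=29 >27 → r--

r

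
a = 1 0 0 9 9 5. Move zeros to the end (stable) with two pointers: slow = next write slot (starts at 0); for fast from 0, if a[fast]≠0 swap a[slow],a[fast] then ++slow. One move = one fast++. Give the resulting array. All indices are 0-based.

[1, 9, 9, 5, 0, 0]

slow=0 fast=0: a[fast]=1≠0 swap→a[0]=1, slow++,fast++
slow=1 fast=1: a[fast]=0, fast++
slow=1 fast=2: a[fast]=0, fast++
slow=1 fast=3: a[fast]=9≠0 swap→a[1]=9, slow++,fast++
slow=2 fast=4: a[fast]=9≠0 swap→a[2]=9, slow++,fast++
slow=3 fast=5: a[fast]=5≠0 swap→a[3]=5, slow++,fast++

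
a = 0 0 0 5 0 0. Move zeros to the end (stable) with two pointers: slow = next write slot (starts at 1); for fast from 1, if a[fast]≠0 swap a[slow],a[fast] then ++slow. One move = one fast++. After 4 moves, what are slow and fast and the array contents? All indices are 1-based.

(s=1,f=1) a[fast]=0 → fast++
(s=1,f=2) a[fast]=0 → fast++
(s=1,f=3) a[fast]=0 → fast++
(s=1,f=4) a[fast]=5≠0 swap→a[1]=5 → slow++,fast++

slow=2, fast=5, a=[5, 0, 0, 0, 0, 0]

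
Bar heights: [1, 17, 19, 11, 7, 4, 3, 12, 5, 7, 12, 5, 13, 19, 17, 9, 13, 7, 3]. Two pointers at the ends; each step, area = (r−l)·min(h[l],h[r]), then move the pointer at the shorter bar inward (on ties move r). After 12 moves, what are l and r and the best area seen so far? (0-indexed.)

l=0 r=18: min(1,3)*18=18 best=18 *, l++
l=1 r=18: min(17,3)*17=51 best=51 *, r--
l=1 r=17: min(17,7)*16=112 best=112 *, r--
l=1 r=16: min(17,13)*15=195 best=195 *, r--
l=1 r=15: min(17,9)*14=126 best=195, r--
l=1 r=14: min(17,17)*13=221 best=221 *, r--
l=1 r=13: min(17,19)*12=204 best=221, l++
l=2 r=13: min(19,19)*11=209 best=221, r--
l=2 r=12: min(19,13)*10=130 best=221, r--
l=2 r=11: min(19,5)*9=45 best=221, r--
l=2 r=10: min(19,12)*8=96 best=221, r--
l=2 r=9: min(19,7)*7=49 best=221, r--

l=2, r=8, best area=221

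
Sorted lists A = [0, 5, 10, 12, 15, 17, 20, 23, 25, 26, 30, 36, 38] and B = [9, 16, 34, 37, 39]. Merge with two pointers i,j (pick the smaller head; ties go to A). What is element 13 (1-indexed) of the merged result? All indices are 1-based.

i=1 j=1: A[i]=0<=B[j]=9 take 0, i++
i=2 j=1: A[i]=5<=B[j]=9 take 5, i++
i=3 j=1: A[i]=10>B[j]=9 take 9, j++
i=3 j=2: A[i]=10<=B[j]=16 take 10, i++
i=4 j=2: A[i]=12<=B[j]=16 take 12, i++
i=5 j=2: A[i]=15<=B[j]=16 take 15, i++
i=6 j=2: A[i]=17>B[j]=16 take 16, j++
i=6 j=3: A[i]=17<=B[j]=34 take 17, i++
i=7 j=3: A[i]=20<=B[j]=34 take 20, i++
i=8 j=3: A[i]=23<=B[j]=34 take 23, i++
i=9 j=3: A[i]=25<=B[j]=34 take 25, i++
i=10 j=3: A[i]=26<=B[j]=34 take 26, i++
i=11 j=3: A[i]=30<=B[j]=34 take 30, i++
i=12 j=3: A[i]=36>B[j]=34 take 34, j++
i=12 j=4: A[i]=36<=B[j]=37 take 36, i++
i=13 j=4: A[i]=38>B[j]=37 take 37, j++
i=13 j=5: A[i]=38<=B[j]=39 take 38, i++
i=14 j=5: A done, take B[j]=39, j++

merged[13] = 30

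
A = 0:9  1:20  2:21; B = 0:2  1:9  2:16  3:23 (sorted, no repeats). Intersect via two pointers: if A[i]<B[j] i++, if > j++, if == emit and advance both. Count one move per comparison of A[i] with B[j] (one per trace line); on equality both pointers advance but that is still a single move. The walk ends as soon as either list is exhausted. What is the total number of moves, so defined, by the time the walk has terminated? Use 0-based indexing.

[i=0,j=0] 9>2 → j++
[i=0,j=1] 9==9 emit → i++,j++
[i=1,j=2] 20>16 → j++
[i=1,j=3] 20<23 → i++
[i=2,j=3] 21<23 → i++

5 moves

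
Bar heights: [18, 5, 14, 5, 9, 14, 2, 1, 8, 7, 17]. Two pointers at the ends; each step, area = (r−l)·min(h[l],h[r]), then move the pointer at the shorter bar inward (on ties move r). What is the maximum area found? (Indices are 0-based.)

max area = 170

[0,10] min(18,17)*10=170 best=170 * → r--
[0,9] min(18,7)*9=63 best=170 → r--
[0,8] min(18,8)*8=64 best=170 → r--
[0,7] min(18,1)*7=7 best=170 → r--
[0,6] min(18,2)*6=12 best=170 → r--
[0,5] min(18,14)*5=70 best=170 → r--
[0,4] min(18,9)*4=36 best=170 → r--
[0,3] min(18,5)*3=15 best=170 → r--
[0,2] min(18,14)*2=28 best=170 → r--
[0,1] min(18,5)*1=5 best=170 → r--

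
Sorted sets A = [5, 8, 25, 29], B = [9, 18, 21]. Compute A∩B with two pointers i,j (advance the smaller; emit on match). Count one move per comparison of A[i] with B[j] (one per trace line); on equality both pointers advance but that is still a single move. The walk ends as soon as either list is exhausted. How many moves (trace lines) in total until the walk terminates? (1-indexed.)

5 moves

[i=1,j=1] 5<9 → i++
[i=2,j=1] 8<9 → i++
[i=3,j=1] 25>9 → j++
[i=3,j=2] 25>18 → j++
[i=3,j=3] 25>21 → j++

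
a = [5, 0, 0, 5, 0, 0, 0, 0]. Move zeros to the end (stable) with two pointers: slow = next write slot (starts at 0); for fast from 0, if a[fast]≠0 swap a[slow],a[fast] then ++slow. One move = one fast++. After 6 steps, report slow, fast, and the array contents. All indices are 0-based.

slow=0 fast=0: a[fast]=5≠0 swap→a[0]=5, slow++,fast++
slow=1 fast=1: a[fast]=0, fast++
slow=1 fast=2: a[fast]=0, fast++
slow=1 fast=3: a[fast]=5≠0 swap→a[1]=5, slow++,fast++
slow=2 fast=4: a[fast]=0, fast++
slow=2 fast=5: a[fast]=0, fast++

slow=2, fast=6, a=[5, 5, 0, 0, 0, 0, 0, 0]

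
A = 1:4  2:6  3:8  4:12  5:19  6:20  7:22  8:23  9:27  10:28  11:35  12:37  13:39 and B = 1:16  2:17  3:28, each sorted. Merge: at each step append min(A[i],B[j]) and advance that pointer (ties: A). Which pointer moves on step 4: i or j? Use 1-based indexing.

[i=1,j=1] A[i]=4<=B[j]=16 take 4 → i++
[i=2,j=1] A[i]=6<=B[j]=16 take 6 → i++
[i=3,j=1] A[i]=8<=B[j]=16 take 8 → i++
[i=4,j=1] A[i]=12<=B[j]=16 take 12 → i++

i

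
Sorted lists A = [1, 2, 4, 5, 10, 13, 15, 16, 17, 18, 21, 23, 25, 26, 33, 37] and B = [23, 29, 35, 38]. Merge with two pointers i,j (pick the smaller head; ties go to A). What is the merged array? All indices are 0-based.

i=0 j=0: A[i]=1<=B[j]=23 take 1, i++
i=1 j=0: A[i]=2<=B[j]=23 take 2, i++
i=2 j=0: A[i]=4<=B[j]=23 take 4, i++
i=3 j=0: A[i]=5<=B[j]=23 take 5, i++
i=4 j=0: A[i]=10<=B[j]=23 take 10, i++
i=5 j=0: A[i]=13<=B[j]=23 take 13, i++
i=6 j=0: A[i]=15<=B[j]=23 take 15, i++
i=7 j=0: A[i]=16<=B[j]=23 take 16, i++
i=8 j=0: A[i]=17<=B[j]=23 take 17, i++
i=9 j=0: A[i]=18<=B[j]=23 take 18, i++
i=10 j=0: A[i]=21<=B[j]=23 take 21, i++
i=11 j=0: A[i]=23<=B[j]=23 take 23, i++
i=12 j=0: A[i]=25>B[j]=23 take 23, j++
i=12 j=1: A[i]=25<=B[j]=29 take 25, i++
i=13 j=1: A[i]=26<=B[j]=29 take 26, i++
i=14 j=1: A[i]=33>B[j]=29 take 29, j++
i=14 j=2: A[i]=33<=B[j]=35 take 33, i++
i=15 j=2: A[i]=37>B[j]=35 take 35, j++
i=15 j=3: A[i]=37<=B[j]=38 take 37, i++
i=16 j=3: A done, take B[j]=38, j++

[1, 2, 4, 5, 10, 13, 15, 16, 17, 18, 21, 23, 23, 25, 26, 29, 33, 35, 37, 38]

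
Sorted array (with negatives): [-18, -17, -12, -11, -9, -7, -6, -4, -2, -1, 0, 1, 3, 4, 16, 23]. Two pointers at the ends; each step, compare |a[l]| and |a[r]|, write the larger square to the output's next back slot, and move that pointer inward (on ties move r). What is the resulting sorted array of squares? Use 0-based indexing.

l=0 r=15: |-18|<=|23| out[15]=529, r--
l=0 r=14: |-18|>|16| out[14]=324, l++
l=1 r=14: |-17|>|16| out[13]=289, l++
l=2 r=14: |-12|<=|16| out[12]=256, r--
l=2 r=13: |-12|>|4| out[11]=144, l++
l=3 r=13: |-11|>|4| out[10]=121, l++
l=4 r=13: |-9|>|4| out[9]=81, l++
l=5 r=13: |-7|>|4| out[8]=49, l++
l=6 r=13: |-6|>|4| out[7]=36, l++
l=7 r=13: |-4|<=|4| out[6]=16, r--
l=7 r=12: |-4|>|3| out[5]=16, l++
l=8 r=12: |-2|<=|3| out[4]=9, r--
l=8 r=11: |-2|>|1| out[3]=4, l++
l=9 r=11: |-1|<=|1| out[2]=1, r--
l=9 r=10: |-1|>|0| out[1]=1, l++
l=10 r=10: |0|<=|0| out[0]=0, r--

[0, 1, 1, 4, 9, 16, 16, 36, 49, 81, 121, 144, 256, 289, 324, 529]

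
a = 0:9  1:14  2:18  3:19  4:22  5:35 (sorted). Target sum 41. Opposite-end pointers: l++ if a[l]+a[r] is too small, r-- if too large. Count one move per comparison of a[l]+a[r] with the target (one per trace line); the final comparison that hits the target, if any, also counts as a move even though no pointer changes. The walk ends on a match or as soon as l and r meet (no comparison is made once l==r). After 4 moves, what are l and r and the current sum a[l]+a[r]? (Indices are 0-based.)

[0,5] 9+35=44 >41 → r--
[0,4] 9+22=31 <41 → l++
[1,4] 14+22=36 <41 → l++
[2,4] 18+22=40 <41 → l++

l=3, r=4, sum=41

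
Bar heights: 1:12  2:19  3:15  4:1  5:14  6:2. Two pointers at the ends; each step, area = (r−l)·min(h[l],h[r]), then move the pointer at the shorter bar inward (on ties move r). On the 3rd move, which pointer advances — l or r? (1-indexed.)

l=1 r=6: min(12,2)*5=10 best=10 *, r--
l=1 r=5: min(12,14)*4=48 best=48 *, l++
l=2 r=5: min(19,14)*3=42 best=48, r--

r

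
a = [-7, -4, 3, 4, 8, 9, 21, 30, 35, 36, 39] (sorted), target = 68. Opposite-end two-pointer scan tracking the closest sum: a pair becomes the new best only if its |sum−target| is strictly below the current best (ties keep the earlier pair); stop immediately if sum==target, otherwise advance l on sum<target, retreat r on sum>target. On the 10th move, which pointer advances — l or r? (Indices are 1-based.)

r

l=1 r=11: -7+39=32 d=36 *, l++
l=2 r=11: -4+39=35 d=33 *, l++
l=3 r=11: 3+39=42 d=26 *, l++
l=4 r=11: 4+39=43 d=25 *, l++
l=5 r=11: 8+39=47 d=21 *, l++
l=6 r=11: 9+39=48 d=20 *, l++
l=7 r=11: 21+39=60 d=8 *, l++
l=8 r=11: 30+39=69 d=1 *, r--
l=8 r=10: 30+36=66 d=2, l++
l=9 r=10: 35+36=71 d=3, r--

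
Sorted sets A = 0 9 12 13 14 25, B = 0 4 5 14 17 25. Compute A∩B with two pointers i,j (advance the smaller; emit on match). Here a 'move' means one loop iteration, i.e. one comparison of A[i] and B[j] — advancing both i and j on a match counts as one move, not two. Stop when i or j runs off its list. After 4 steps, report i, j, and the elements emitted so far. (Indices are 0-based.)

i=0 j=0: 0==0 emit, i++,j++
i=1 j=1: 9>4, j++
i=1 j=2: 9>5, j++
i=1 j=3: 9<14, i++

i=2, j=3, emitted=[0]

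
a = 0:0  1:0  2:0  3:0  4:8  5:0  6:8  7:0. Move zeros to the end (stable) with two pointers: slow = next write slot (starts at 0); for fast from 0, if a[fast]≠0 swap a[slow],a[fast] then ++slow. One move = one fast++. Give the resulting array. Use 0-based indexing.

[8, 8, 0, 0, 0, 0, 0, 0]

slow=0 fast=0: a[fast]=0, fast++
slow=0 fast=1: a[fast]=0, fast++
slow=0 fast=2: a[fast]=0, fast++
slow=0 fast=3: a[fast]=0, fast++
slow=0 fast=4: a[fast]=8≠0 swap→a[0]=8, slow++,fast++
slow=1 fast=5: a[fast]=0, fast++
slow=1 fast=6: a[fast]=8≠0 swap→a[1]=8, slow++,fast++
slow=2 fast=7: a[fast]=0, fast++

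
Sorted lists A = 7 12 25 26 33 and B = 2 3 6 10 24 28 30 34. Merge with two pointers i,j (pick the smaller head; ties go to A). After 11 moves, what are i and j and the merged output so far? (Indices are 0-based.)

i=4, j=7, merged so far=[2, 3, 6, 7, 10, 12, 24, 25, 26, 28, 30]

[i=0,j=0] A[i]=7>B[j]=2 take 2 → j++
[i=0,j=1] A[i]=7>B[j]=3 take 3 → j++
[i=0,j=2] A[i]=7>B[j]=6 take 6 → j++
[i=0,j=3] A[i]=7<=B[j]=10 take 7 → i++
[i=1,j=3] A[i]=12>B[j]=10 take 10 → j++
[i=1,j=4] A[i]=12<=B[j]=24 take 12 → i++
[i=2,j=4] A[i]=25>B[j]=24 take 24 → j++
[i=2,j=5] A[i]=25<=B[j]=28 take 25 → i++
[i=3,j=5] A[i]=26<=B[j]=28 take 26 → i++
[i=4,j=5] A[i]=33>B[j]=28 take 28 → j++
[i=4,j=6] A[i]=33>B[j]=30 take 30 → j++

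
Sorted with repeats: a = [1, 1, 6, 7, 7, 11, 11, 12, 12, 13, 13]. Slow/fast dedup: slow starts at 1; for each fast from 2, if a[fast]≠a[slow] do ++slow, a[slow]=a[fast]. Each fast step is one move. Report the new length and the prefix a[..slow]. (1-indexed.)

slow=1 fast=2: a[fast]=1=a[slow] dup, fast++
slow=1 fast=3: a[fast]=6≠a[slow]=1 write a[2]=6, slow++,fast++
slow=2 fast=4: a[fast]=7≠a[slow]=6 write a[3]=7, slow++,fast++
slow=3 fast=5: a[fast]=7=a[slow] dup, fast++
slow=3 fast=6: a[fast]=11≠a[slow]=7 write a[4]=11, slow++,fast++
slow=4 fast=7: a[fast]=11=a[slow] dup, fast++
slow=4 fast=8: a[fast]=12≠a[slow]=11 write a[5]=12, slow++,fast++
slow=5 fast=9: a[fast]=12=a[slow] dup, fast++
slow=5 fast=10: a[fast]=13≠a[slow]=12 write a[6]=13, slow++,fast++
slow=6 fast=11: a[fast]=13=a[slow] dup, fast++

length 6; prefix = [1, 6, 7, 11, 12, 13]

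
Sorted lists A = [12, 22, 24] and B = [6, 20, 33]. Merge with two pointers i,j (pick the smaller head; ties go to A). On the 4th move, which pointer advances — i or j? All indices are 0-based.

i

[i=0,j=0] A[i]=12>B[j]=6 take 6 → j++
[i=0,j=1] A[i]=12<=B[j]=20 take 12 → i++
[i=1,j=1] A[i]=22>B[j]=20 take 20 → j++
[i=1,j=2] A[i]=22<=B[j]=33 take 22 → i++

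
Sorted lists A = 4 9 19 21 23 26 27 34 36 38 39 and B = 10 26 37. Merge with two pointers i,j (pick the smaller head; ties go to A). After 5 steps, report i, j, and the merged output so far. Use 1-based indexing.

i=5, j=2, merged so far=[4, 9, 10, 19, 21]

i=1 j=1: A[i]=4<=B[j]=10 take 4, i++
i=2 j=1: A[i]=9<=B[j]=10 take 9, i++
i=3 j=1: A[i]=19>B[j]=10 take 10, j++
i=3 j=2: A[i]=19<=B[j]=26 take 19, i++
i=4 j=2: A[i]=21<=B[j]=26 take 21, i++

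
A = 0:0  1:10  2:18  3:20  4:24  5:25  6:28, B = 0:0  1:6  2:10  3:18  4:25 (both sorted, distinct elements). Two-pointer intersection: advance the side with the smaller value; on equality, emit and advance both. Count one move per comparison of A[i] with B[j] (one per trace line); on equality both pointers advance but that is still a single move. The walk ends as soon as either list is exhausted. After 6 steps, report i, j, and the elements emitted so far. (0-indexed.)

i=0 j=0: 0==0 emit, i++,j++
i=1 j=1: 10>6, j++
i=1 j=2: 10==10 emit, i++,j++
i=2 j=3: 18==18 emit, i++,j++
i=3 j=4: 20<25, i++
i=4 j=4: 24<25, i++

i=5, j=4, emitted=[0, 10, 18]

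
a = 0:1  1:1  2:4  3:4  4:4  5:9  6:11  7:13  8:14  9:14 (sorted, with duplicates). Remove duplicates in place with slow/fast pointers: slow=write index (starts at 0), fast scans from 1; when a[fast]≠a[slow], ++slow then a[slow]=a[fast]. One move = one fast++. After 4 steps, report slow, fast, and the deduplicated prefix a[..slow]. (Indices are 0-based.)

slow=1, fast=5, prefix=[1, 4]

slow=0 fast=1: a[fast]=1=a[slow] dup, fast++
slow=0 fast=2: a[fast]=4≠a[slow]=1 write a[1]=4, slow++,fast++
slow=1 fast=3: a[fast]=4=a[slow] dup, fast++
slow=1 fast=4: a[fast]=4=a[slow] dup, fast++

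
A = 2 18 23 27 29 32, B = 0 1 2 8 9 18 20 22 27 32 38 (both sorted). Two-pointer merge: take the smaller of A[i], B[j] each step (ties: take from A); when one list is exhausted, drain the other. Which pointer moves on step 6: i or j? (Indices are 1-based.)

j

[i=1,j=1] A[i]=2>B[j]=0 take 0 → j++
[i=1,j=2] A[i]=2>B[j]=1 take 1 → j++
[i=1,j=3] A[i]=2<=B[j]=2 take 2 → i++
[i=2,j=3] A[i]=18>B[j]=2 take 2 → j++
[i=2,j=4] A[i]=18>B[j]=8 take 8 → j++
[i=2,j=5] A[i]=18>B[j]=9 take 9 → j++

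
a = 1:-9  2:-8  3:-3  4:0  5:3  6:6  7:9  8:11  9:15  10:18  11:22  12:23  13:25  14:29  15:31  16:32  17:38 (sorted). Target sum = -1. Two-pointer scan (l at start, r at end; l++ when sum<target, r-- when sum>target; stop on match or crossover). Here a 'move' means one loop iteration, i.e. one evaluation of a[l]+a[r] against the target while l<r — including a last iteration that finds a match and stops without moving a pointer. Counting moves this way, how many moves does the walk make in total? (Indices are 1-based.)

l=1 r=17: -9+38=29 >-1, r--
l=1 r=16: -9+32=23 >-1, r--
l=1 r=15: -9+31=22 >-1, r--
l=1 r=14: -9+29=20 >-1, r--
l=1 r=13: -9+25=16 >-1, r--
l=1 r=12: -9+23=14 >-1, r--
l=1 r=11: -9+22=13 >-1, r--
l=1 r=10: -9+18=9 >-1, r--
l=1 r=9: -9+15=6 >-1, r--
l=1 r=8: -9+11=2 >-1, r--
l=1 r=7: -9+9=0 >-1, r--
l=1 r=6: -9+6=-3 <-1, l++
l=2 r=6: -8+6=-2 <-1, l++
l=3 r=6: -3+6=3 >-1, r--
l=3 r=5: -3+3=0 >-1, r--
l=3 r=4: -3+0=-3 <-1, l++

16 moves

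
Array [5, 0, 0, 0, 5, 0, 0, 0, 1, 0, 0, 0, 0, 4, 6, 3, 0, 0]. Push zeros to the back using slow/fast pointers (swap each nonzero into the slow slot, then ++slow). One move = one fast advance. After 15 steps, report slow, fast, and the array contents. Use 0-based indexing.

slow=5, fast=15, a=[5, 5, 1, 4, 6, 0, 0, 0, 0, 0, 0, 0, 0, 0, 0, 3, 0, 0]

(s=0,f=0) a[fast]=5≠0 swap→a[0]=5 → slow++,fast++
(s=1,f=1) a[fast]=0 → fast++
(s=1,f=2) a[fast]=0 → fast++
(s=1,f=3) a[fast]=0 → fast++
(s=1,f=4) a[fast]=5≠0 swap→a[1]=5 → slow++,fast++
(s=2,f=5) a[fast]=0 → fast++
(s=2,f=6) a[fast]=0 → fast++
(s=2,f=7) a[fast]=0 → fast++
(s=2,f=8) a[fast]=1≠0 swap→a[2]=1 → slow++,fast++
(s=3,f=9) a[fast]=0 → fast++
(s=3,f=10) a[fast]=0 → fast++
(s=3,f=11) a[fast]=0 → fast++
(s=3,f=12) a[fast]=0 → fast++
(s=3,f=13) a[fast]=4≠0 swap→a[3]=4 → slow++,fast++
(s=4,f=14) a[fast]=6≠0 swap→a[4]=6 → slow++,fast++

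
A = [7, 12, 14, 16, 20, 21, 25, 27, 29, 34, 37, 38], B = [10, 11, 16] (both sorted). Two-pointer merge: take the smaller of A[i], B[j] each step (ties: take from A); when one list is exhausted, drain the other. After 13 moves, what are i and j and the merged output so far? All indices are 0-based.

i=10, j=3, merged so far=[7, 10, 11, 12, 14, 16, 16, 20, 21, 25, 27, 29, 34]

[i=0,j=0] A[i]=7<=B[j]=10 take 7 → i++
[i=1,j=0] A[i]=12>B[j]=10 take 10 → j++
[i=1,j=1] A[i]=12>B[j]=11 take 11 → j++
[i=1,j=2] A[i]=12<=B[j]=16 take 12 → i++
[i=2,j=2] A[i]=14<=B[j]=16 take 14 → i++
[i=3,j=2] A[i]=16<=B[j]=16 take 16 → i++
[i=4,j=2] A[i]=20>B[j]=16 take 16 → j++
[i=4,j=3] B done, take A[i]=20 → i++
[i=5,j=3] B done, take A[i]=21 → i++
[i=6,j=3] B done, take A[i]=25 → i++
[i=7,j=3] B done, take A[i]=27 → i++
[i=8,j=3] B done, take A[i]=29 → i++
[i=9,j=3] B done, take A[i]=34 → i++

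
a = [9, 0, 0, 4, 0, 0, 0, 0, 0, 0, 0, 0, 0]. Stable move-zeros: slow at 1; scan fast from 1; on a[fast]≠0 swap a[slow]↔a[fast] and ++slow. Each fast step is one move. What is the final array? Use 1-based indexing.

(s=1,f=1) a[fast]=9≠0 swap→a[1]=9 → slow++,fast++
(s=2,f=2) a[fast]=0 → fast++
(s=2,f=3) a[fast]=0 → fast++
(s=2,f=4) a[fast]=4≠0 swap→a[2]=4 → slow++,fast++
(s=3,f=5) a[fast]=0 → fast++
(s=3,f=6) a[fast]=0 → fast++
(s=3,f=7) a[fast]=0 → fast++
(s=3,f=8) a[fast]=0 → fast++
(s=3,f=9) a[fast]=0 → fast++
(s=3,f=10) a[fast]=0 → fast++
(s=3,f=11) a[fast]=0 → fast++
(s=3,f=12) a[fast]=0 → fast++
(s=3,f=13) a[fast]=0 → fast++

[9, 4, 0, 0, 0, 0, 0, 0, 0, 0, 0, 0, 0]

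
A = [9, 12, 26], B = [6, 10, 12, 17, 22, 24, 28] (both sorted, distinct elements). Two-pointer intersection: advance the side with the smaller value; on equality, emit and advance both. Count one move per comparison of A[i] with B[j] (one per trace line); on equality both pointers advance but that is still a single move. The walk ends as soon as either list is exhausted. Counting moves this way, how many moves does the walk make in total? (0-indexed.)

8 moves

i=0 j=0: 9>6, j++
i=0 j=1: 9<10, i++
i=1 j=1: 12>10, j++
i=1 j=2: 12==12 emit, i++,j++
i=2 j=3: 26>17, j++
i=2 j=4: 26>22, j++
i=2 j=5: 26>24, j++
i=2 j=6: 26<28, i++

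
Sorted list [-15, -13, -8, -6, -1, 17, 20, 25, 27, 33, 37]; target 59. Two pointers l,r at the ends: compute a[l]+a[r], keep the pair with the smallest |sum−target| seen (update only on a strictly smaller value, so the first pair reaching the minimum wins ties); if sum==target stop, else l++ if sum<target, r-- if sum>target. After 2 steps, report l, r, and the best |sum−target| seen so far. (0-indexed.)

l=2, r=10, best |Δ|=35

l=0 r=10: -15+37=22 d=37 *, l++
l=1 r=10: -13+37=24 d=35 *, l++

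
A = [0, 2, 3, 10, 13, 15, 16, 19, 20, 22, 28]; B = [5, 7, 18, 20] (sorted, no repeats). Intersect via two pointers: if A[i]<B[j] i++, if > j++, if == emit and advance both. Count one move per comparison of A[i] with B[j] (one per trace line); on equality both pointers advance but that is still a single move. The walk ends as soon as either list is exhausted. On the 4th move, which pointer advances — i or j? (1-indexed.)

j

i=1 j=1: 0<5, i++
i=2 j=1: 2<5, i++
i=3 j=1: 3<5, i++
i=4 j=1: 10>5, j++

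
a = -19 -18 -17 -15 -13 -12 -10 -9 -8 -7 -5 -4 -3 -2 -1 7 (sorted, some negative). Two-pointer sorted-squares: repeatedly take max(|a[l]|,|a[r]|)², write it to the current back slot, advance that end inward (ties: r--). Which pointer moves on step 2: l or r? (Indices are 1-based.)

l

l=1 r=16: |-19|>|7| out[16]=361, l++
l=2 r=16: |-18|>|7| out[15]=324, l++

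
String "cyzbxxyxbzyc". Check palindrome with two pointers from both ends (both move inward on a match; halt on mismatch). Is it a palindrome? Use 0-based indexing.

not a palindrome (mismatch at 5,6)

[0,11] 'c'=='c' → l++,r--
[1,10] 'y'=='y' → l++,r--
[2,9] 'z'=='z' → l++,r--
[3,8] 'b'=='b' → l++,r--
[4,7] 'x'=='x' → l++,r--
[5,6] 'x'!='y' → stop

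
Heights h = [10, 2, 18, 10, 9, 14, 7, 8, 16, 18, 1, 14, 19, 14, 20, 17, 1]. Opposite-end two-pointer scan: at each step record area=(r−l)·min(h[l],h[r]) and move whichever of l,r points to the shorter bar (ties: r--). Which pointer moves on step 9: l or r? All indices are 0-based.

l

l=0 r=16: min(10,1)*16=16 best=16 *, r--
l=0 r=15: min(10,17)*15=150 best=150 *, l++
l=1 r=15: min(2,17)*14=28 best=150, l++
l=2 r=15: min(18,17)*13=221 best=221 *, r--
l=2 r=14: min(18,20)*12=216 best=221, l++
l=3 r=14: min(10,20)*11=110 best=221, l++
l=4 r=14: min(9,20)*10=90 best=221, l++
l=5 r=14: min(14,20)*9=126 best=221, l++
l=6 r=14: min(7,20)*8=56 best=221, l++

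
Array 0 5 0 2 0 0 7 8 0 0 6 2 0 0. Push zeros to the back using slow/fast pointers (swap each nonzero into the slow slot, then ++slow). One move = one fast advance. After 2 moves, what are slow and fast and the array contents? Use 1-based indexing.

slow=2, fast=3, a=[5, 0, 0, 2, 0, 0, 7, 8, 0, 0, 6, 2, 0, 0]

slow=1 fast=1: a[fast]=0, fast++
slow=1 fast=2: a[fast]=5≠0 swap→a[1]=5, slow++,fast++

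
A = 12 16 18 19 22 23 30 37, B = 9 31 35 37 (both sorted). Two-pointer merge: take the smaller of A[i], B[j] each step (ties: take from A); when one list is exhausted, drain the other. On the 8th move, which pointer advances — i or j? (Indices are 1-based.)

i

i=1 j=1: A[i]=12>B[j]=9 take 9, j++
i=1 j=2: A[i]=12<=B[j]=31 take 12, i++
i=2 j=2: A[i]=16<=B[j]=31 take 16, i++
i=3 j=2: A[i]=18<=B[j]=31 take 18, i++
i=4 j=2: A[i]=19<=B[j]=31 take 19, i++
i=5 j=2: A[i]=22<=B[j]=31 take 22, i++
i=6 j=2: A[i]=23<=B[j]=31 take 23, i++
i=7 j=2: A[i]=30<=B[j]=31 take 30, i++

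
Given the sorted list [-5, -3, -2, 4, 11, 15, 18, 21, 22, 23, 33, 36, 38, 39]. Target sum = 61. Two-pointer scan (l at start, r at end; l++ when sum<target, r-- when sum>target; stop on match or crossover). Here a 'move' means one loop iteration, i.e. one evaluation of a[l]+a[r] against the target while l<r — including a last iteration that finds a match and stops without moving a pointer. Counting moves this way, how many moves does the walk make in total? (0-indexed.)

[0,13] -5+39=34 <61 → l++
[1,13] -3+39=36 <61 → l++
[2,13] -2+39=37 <61 → l++
[3,13] 4+39=43 <61 → l++
[4,13] 11+39=50 <61 → l++
[5,13] 15+39=54 <61 → l++
[6,13] 18+39=57 <61 → l++
[7,13] 21+39=60 <61 → l++
[8,13] 22+39=61 → found

9 moves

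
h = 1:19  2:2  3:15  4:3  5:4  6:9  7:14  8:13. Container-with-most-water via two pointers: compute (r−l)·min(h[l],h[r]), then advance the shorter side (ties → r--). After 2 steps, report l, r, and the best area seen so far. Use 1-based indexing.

l=1, r=6, best area=91

l=1 r=8: min(19,13)*7=91 best=91 *, r--
l=1 r=7: min(19,14)*6=84 best=91, r--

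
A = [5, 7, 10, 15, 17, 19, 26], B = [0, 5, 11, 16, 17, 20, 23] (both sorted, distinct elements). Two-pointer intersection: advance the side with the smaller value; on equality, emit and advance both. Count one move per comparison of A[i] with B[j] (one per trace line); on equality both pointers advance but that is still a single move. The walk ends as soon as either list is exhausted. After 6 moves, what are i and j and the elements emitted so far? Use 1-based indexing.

i=5, j=4, emitted=[5]

i=1 j=1: 5>0, j++
i=1 j=2: 5==5 emit, i++,j++
i=2 j=3: 7<11, i++
i=3 j=3: 10<11, i++
i=4 j=3: 15>11, j++
i=4 j=4: 15<16, i++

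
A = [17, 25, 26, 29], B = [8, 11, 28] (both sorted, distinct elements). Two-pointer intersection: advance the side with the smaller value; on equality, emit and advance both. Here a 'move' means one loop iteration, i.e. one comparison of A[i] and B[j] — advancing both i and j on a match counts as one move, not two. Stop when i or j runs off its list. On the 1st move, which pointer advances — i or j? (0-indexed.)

j

i=0 j=0: 17>8, j++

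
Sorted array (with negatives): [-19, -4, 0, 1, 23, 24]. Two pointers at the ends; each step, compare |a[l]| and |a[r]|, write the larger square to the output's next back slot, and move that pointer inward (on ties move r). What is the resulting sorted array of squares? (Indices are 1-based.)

l=1 r=6: |-19|<=|24| out[6]=576, r--
l=1 r=5: |-19|<=|23| out[5]=529, r--
l=1 r=4: |-19|>|1| out[4]=361, l++
l=2 r=4: |-4|>|1| out[3]=16, l++
l=3 r=4: |0|<=|1| out[2]=1, r--
l=3 r=3: |0|<=|0| out[1]=0, r--

[0, 1, 16, 361, 529, 576]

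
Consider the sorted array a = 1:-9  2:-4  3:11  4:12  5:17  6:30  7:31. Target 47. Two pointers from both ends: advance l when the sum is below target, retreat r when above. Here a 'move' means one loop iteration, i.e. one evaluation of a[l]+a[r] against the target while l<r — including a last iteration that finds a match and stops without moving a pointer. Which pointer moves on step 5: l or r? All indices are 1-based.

[1,7] -9+31=22 <47 → l++
[2,7] -4+31=27 <47 → l++
[3,7] 11+31=42 <47 → l++
[4,7] 12+31=43 <47 → l++
[5,7] 17+31=48 >47 → r--

r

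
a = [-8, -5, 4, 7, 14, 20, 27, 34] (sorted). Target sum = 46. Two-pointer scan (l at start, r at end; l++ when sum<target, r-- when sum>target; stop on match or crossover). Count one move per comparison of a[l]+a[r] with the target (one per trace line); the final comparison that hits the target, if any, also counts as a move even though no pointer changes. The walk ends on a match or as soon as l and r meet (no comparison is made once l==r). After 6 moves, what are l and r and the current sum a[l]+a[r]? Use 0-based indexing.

[0,7] -8+34=26 <46 → l++
[1,7] -5+34=29 <46 → l++
[2,7] 4+34=38 <46 → l++
[3,7] 7+34=41 <46 → l++
[4,7] 14+34=48 >46 → r--
[4,6] 14+27=41 <46 → l++

l=5, r=6, sum=47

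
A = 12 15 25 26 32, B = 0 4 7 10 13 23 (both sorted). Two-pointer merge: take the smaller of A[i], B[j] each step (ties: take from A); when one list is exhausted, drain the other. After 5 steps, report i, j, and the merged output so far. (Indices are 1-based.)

i=1 j=1: A[i]=12>B[j]=0 take 0, j++
i=1 j=2: A[i]=12>B[j]=4 take 4, j++
i=1 j=3: A[i]=12>B[j]=7 take 7, j++
i=1 j=4: A[i]=12>B[j]=10 take 10, j++
i=1 j=5: A[i]=12<=B[j]=13 take 12, i++

i=2, j=5, merged so far=[0, 4, 7, 10, 12]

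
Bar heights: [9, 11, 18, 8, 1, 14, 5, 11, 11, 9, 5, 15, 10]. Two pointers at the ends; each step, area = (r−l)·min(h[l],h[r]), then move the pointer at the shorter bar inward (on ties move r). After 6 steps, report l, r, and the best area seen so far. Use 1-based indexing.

l=1 r=13: min(9,10)*12=108 best=108 *, l++
l=2 r=13: min(11,10)*11=110 best=110 *, r--
l=2 r=12: min(11,15)*10=110 best=110, l++
l=3 r=12: min(18,15)*9=135 best=135 *, r--
l=3 r=11: min(18,5)*8=40 best=135, r--
l=3 r=10: min(18,9)*7=63 best=135, r--

l=3, r=9, best area=135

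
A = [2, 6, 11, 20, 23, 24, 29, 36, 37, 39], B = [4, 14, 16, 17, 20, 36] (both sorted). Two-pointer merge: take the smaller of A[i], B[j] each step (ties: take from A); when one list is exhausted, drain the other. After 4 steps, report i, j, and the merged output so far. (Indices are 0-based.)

i=3, j=1, merged so far=[2, 4, 6, 11]

[i=0,j=0] A[i]=2<=B[j]=4 take 2 → i++
[i=1,j=0] A[i]=6>B[j]=4 take 4 → j++
[i=1,j=1] A[i]=6<=B[j]=14 take 6 → i++
[i=2,j=1] A[i]=11<=B[j]=14 take 11 → i++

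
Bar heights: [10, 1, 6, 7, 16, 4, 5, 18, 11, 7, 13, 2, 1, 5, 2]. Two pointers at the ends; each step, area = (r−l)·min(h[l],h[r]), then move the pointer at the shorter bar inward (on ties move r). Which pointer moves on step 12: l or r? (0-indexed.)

l=0 r=14: min(10,2)*14=28 best=28 *, r--
l=0 r=13: min(10,5)*13=65 best=65 *, r--
l=0 r=12: min(10,1)*12=12 best=65, r--
l=0 r=11: min(10,2)*11=22 best=65, r--
l=0 r=10: min(10,13)*10=100 best=100 *, l++
l=1 r=10: min(1,13)*9=9 best=100, l++
l=2 r=10: min(6,13)*8=48 best=100, l++
l=3 r=10: min(7,13)*7=49 best=100, l++
l=4 r=10: min(16,13)*6=78 best=100, r--
l=4 r=9: min(16,7)*5=35 best=100, r--
l=4 r=8: min(16,11)*4=44 best=100, r--
l=4 r=7: min(16,18)*3=48 best=100, l++

l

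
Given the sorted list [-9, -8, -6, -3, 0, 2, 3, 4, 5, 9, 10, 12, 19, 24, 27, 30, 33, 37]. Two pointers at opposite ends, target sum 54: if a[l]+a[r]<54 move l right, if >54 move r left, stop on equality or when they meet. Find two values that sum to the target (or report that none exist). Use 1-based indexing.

(24, 30)

[1,18] -9+37=28 <54 → l++
[2,18] -8+37=29 <54 → l++
[3,18] -6+37=31 <54 → l++
[4,18] -3+37=34 <54 → l++
[5,18] 0+37=37 <54 → l++
[6,18] 2+37=39 <54 → l++
[7,18] 3+37=40 <54 → l++
[8,18] 4+37=41 <54 → l++
[9,18] 5+37=42 <54 → l++
[10,18] 9+37=46 <54 → l++
[11,18] 10+37=47 <54 → l++
[12,18] 12+37=49 <54 → l++
[13,18] 19+37=56 >54 → r--
[13,17] 19+33=52 <54 → l++
[14,17] 24+33=57 >54 → r--
[14,16] 24+30=54 → found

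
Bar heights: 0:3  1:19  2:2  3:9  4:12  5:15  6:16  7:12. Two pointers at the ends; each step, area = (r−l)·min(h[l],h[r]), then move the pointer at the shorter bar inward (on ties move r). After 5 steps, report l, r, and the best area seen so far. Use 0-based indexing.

[0,7] min(3,12)*7=21 best=21 * → l++
[1,7] min(19,12)*6=72 best=72 * → r--
[1,6] min(19,16)*5=80 best=80 * → r--
[1,5] min(19,15)*4=60 best=80 → r--
[1,4] min(19,12)*3=36 best=80 → r--

l=1, r=3, best area=80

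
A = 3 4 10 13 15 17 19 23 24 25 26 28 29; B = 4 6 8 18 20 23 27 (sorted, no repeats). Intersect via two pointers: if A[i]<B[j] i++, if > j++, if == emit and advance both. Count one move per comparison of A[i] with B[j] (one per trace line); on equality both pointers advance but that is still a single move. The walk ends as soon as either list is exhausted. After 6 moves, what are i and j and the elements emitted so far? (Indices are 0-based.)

i=4, j=3, emitted=[4]

[i=0,j=0] 3<4 → i++
[i=1,j=0] 4==4 emit → i++,j++
[i=2,j=1] 10>6 → j++
[i=2,j=2] 10>8 → j++
[i=2,j=3] 10<18 → i++
[i=3,j=3] 13<18 → i++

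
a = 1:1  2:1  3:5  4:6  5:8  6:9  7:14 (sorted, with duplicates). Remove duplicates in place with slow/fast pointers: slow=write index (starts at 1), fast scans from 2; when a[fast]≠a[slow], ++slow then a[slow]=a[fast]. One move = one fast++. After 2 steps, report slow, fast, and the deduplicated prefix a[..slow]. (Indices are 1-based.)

slow=2, fast=4, prefix=[1, 5]

(s=1,f=2) a[fast]=1=a[slow] dup → fast++
(s=1,f=3) a[fast]=5≠a[slow]=1 write a[2]=5 → slow++,fast++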